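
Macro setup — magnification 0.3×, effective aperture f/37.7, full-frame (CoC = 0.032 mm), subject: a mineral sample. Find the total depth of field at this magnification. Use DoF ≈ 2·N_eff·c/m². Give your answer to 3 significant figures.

At magnification m, DoF ≈ 2·N_eff·c/m² = 2 × 37.7 × 0.032 / 0.3² = 2.413 / 0.09 ≈ 26.8 mm.

26.8 mm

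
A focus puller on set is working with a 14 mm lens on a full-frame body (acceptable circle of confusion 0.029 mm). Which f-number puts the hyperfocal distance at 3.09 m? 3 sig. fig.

f/2.20

Rearrange H = f²/(N·c) + f for N: N = f² / ((H − f)·c).
N = 14² / ((3090 − 14) × 0.029) = 196 / 89.20 ≈ 2.20.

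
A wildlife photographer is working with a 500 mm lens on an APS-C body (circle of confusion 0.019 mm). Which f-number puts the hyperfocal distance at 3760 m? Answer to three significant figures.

f/3.50

Rearrange H = f²/(N·c) + f for N: N = f² / ((H − f)·c).
N = 500² / ((3760000 − 500) × 0.019) = 250000 / 71430 ≈ 3.50.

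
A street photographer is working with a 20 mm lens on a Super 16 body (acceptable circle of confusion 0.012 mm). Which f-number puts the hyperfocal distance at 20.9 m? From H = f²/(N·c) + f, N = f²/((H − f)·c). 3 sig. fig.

Rearrange H = f²/(N·c) + f for N: N = f² / ((H − f)·c).
N = 20² / ((20900 − 20) × 0.012) = 400 / 250.6 ≈ 1.60.

f/1.60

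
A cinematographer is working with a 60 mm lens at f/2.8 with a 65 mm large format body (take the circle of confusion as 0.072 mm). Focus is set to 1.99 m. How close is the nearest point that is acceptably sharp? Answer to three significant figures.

1.80 m

Hyperfocal distance H = f²/(N·c) + f = 60²/(2.8 × 0.072) + 60 = 3600/0.2016 + 60 ≈ 17917.1 mm ≈ 17.92 m.
Near limit Dn = s·(H − f)/(H + s − 2f) = 1990 × (17917.1 − 60) / (17917.1 + 1990 − 2 × 60) = 1990 × 17857.1 / 19787.1 ≈ 1795.9 mm ≈ 1.80 m.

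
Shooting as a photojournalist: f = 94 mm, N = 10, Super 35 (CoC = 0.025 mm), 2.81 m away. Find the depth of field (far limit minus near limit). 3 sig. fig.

434 mm

Hyperfocal distance H = f²/(N·c) + f = 94²/(10 × 0.025) + 94 = 8836/0.25 + 94 ≈ 35438.0 mm ≈ 35.44 m.
Near limit Dn = s·(H − f)/(H + s − 2f) = 2810 × (35438.0 − 94) / (35438.0 + 2810 − 2 × 94) = 2810 × 35344.0 / 38060.0 ≈ 2609.48 mm.
Far limit Df = s·(H − f)/(H − s) = 2810 × (35438.0 − 94) / (35438.0 − 2810) = 2810 × 35344.0 / 32628.0 ≈ 3043.91 mm.
Depth of field = Df − Dn = 3043.91 − 2609.48 ≈ 434.43 mm.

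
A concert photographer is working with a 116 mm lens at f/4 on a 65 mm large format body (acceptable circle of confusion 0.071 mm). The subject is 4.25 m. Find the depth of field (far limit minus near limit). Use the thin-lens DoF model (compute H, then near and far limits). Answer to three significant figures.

Hyperfocal distance H = f²/(N·c) + f = 116²/(4 × 0.071) + 116 = 13456/0.284 + 116 ≈ 47496.3 mm ≈ 47.50 m.
Near limit Dn = s·(H − f)/(H + s − 2f) = 4250 × (47496.3 − 116) / (47496.3 + 4250 − 2 × 116) = 4250 × 47380.3 / 51514.3 ≈ 3908.94 mm.
Far limit Df = s·(H − f)/(H − s) = 4250 × (47496.3 − 116) / (47496.3 − 4250) = 4250 × 47380.3 / 43246.3 ≈ 4656.27 mm.
Depth of field = Df − Dn = 4656.27 − 3908.94 ≈ 747.33 mm ≈ 0.747 m.

0.747 m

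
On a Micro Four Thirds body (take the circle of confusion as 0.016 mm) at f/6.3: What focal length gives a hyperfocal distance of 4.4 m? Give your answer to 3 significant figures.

21.0 mm

From H = f²/(N·c) + f, with f ≪ H: f ≈ √(H·N·c) = √(4400 × 6.3 × 0.016) = √443.52 ≈ 21.06 mm.
Exact: f² + N·c·f − N·c·H = 0 ⇒ f = (−N·c + √((N·c)² + 4·N·c·H))/2 = (−0.1008 + √1774.1)/2 ≈ 21.010 mm ≈ 21.0 mm.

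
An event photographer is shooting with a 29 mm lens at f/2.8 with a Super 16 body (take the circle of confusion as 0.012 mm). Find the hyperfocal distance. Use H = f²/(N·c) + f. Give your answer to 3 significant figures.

Hyperfocal distance H = f²/(N·c) + f = 29²/(2.8 × 0.012) + 29 = 841/0.0336 + 29 ≈ 25058.8 mm ≈ 25.1 m.

25.1 m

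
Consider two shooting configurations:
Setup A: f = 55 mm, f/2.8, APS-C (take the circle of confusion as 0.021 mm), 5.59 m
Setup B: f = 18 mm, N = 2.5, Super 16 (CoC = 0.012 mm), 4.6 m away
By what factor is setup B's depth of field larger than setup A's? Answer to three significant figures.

3.91

Setup A: H = 55²/(2.8×0.021) + 55 ≈ 51500.6 mm; DoF = Df − Dn = 6263.9 − 5047.0 ≈ 1216.9 mm.
Setup B: H = 18²/(2.5×0.012) + 18 ≈ 10818.0 mm; DoF = Df − Dn = 7989.7 − 3229.7 ≈ 4760.0 mm.
Ratio = 4760.0 / 1216.9 ≈ 3.91.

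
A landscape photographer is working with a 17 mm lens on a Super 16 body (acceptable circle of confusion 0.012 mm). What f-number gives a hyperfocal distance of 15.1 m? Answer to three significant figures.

f/1.60

Rearrange H = f²/(N·c) + f for N: N = f² / ((H − f)·c).
N = 17² / ((15100 − 17) × 0.012) = 289 / 181.0 ≈ 1.60.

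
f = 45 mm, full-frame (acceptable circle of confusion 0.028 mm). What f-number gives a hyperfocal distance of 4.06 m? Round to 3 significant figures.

Rearrange H = f²/(N·c) + f for N: N = f² / ((H − f)·c).
N = 45² / ((4060 − 45) × 0.028) = 2025 / 112.4 ≈ 18.

f/18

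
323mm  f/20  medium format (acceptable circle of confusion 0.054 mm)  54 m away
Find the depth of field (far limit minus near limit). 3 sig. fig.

Hyperfocal distance H = f²/(N·c) + f = 323²/(20 × 0.054) + 323 = 104329/1.08 + 323 ≈ 96923.9 mm ≈ 96.92 m.
Near limit Dn = s·(H − f)/(H + s − 2f) = 54000 × (96923.9 − 323) / (96923.9 + 54000 − 2 × 323) = 54000 × 96600.9 / 150277.9 ≈ 34712 mm.
Far limit Df = s·(H − f)/(H − s) = 54000 × (96923.9 − 323) / (96923.9 − 54000) = 54000 × 96600.9 / 42923.9 ≈ 121528 mm.
Depth of field = Df − Dn = 121528 − 34712 ≈ 86816 mm ≈ 86.8 m.

86.8 m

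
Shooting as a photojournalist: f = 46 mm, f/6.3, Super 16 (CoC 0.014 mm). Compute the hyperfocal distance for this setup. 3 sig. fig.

Hyperfocal distance H = f²/(N·c) + f = 46²/(6.3 × 0.014) + 46 = 2116/0.0882 + 46 ≈ 24036.9 mm ≈ 24.0 m.

24.0 m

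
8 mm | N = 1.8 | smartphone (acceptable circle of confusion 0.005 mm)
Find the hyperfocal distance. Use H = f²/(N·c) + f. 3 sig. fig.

Hyperfocal distance H = f²/(N·c) + f = 8²/(1.8 × 0.005) + 8 = 64/0.009 + 8 ≈ 7119.1 mm ≈ 7.12 m.

7.12 m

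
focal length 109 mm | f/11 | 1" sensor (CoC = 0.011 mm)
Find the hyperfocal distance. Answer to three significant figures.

98.3 m

Hyperfocal distance H = f²/(N·c) + f = 109²/(11 × 0.011) + 109 = 11881/0.121 + 109 ≈ 98299.1 mm ≈ 98.3 m.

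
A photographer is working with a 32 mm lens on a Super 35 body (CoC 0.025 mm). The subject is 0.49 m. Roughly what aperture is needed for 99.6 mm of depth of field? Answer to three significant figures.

f/9

Write h = H − f = f²/(N·c). The thin-lens limits are Dn = s·h/(h + (s−f)) and Df = s·h/(h − (s−f)), so DoF = Df − Dn = 2·s·(s−f)·h / (h² − (s−f)²).
That is a quadratic in h: DoF·h² − 2·s·(s−f)·h − DoF·(s−f)² = 0 ⇒ h = (s−f)·(s + √(s² + DoF²)) / DoF = 458 × (490 + √(490² + 99.6²)) / 99.6 = 458 × (490 + 500.020) / 99.6 ≈ 4552.5 mm.
Then N = f²/(c·h) = 32² / (0.025 × 4552.5) = 1024 / 113.81 ≈ 9.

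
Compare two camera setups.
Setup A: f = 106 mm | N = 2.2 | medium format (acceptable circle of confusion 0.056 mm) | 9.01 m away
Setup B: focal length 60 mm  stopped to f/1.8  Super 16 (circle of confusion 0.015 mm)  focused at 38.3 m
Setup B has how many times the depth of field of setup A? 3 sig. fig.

13.5

Setup A: H = 106²/(2.2×0.056) + 106 ≈ 91307.3 mm; DoF = Df − Dn = 9984.8 − 8208.6 ≈ 1776.2 mm.
Setup B: H = 60²/(1.8×0.015) + 60 ≈ 133393.3 mm; DoF = Df − Dn = 53702 − 29764 ≈ 23938 mm.
Ratio = 23938 / 1776.2 ≈ 13.5.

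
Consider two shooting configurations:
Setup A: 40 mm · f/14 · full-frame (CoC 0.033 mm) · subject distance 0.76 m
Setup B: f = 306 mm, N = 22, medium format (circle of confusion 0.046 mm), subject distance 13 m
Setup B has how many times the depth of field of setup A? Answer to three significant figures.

11.0

Setup A: H = 40²/(14×0.033) + 40 ≈ 3503.2 mm; DoF = Df − Dn = 959.47 − 629.19 ≈ 330.28 mm.
Setup B: H = 306²/(22×0.046) + 306 ≈ 92831.7 mm; DoF = Df − Dn = 15067.1 − 11431.6 ≈ 3635.5 mm.
Ratio = 3635.5 / 330.28 ≈ 11.0.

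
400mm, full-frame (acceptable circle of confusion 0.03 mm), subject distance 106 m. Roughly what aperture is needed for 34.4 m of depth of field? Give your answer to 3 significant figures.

Write h = H − f = f²/(N·c). The thin-lens limits are Dn = s·h/(h + (s−f)) and Df = s·h/(h − (s−f)), so DoF = Df − Dn = 2·s·(s−f)·h / (h² − (s−f)²).
That is a quadratic in h: DoF·h² − 2·s·(s−f)·h − DoF·(s−f)² = 0 ⇒ h = (s−f)·(s + √(s² + DoF²)) / DoF = 105600 × (106000 + √(106000² + 34400²)) / 34400 = 105600 × (106000 + 111442) / 34400 ≈ 667497 mm.
Then N = f²/(c·h) = 400² / (0.03 × 667497) = 160000 / 20025 ≈ 7.99.

f/7.99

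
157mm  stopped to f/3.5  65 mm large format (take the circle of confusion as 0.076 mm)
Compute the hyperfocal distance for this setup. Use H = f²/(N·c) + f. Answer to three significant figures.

Hyperfocal distance H = f²/(N·c) + f = 157²/(3.5 × 0.076) + 157 = 24649/0.266 + 157 ≈ 92822.4 mm ≈ 92.8 m.

92.8 m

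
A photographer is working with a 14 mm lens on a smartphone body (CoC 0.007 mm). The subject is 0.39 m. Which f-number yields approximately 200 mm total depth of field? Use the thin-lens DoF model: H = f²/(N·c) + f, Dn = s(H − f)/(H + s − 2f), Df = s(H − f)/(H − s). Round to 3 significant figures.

Write h = H − f = f²/(N·c). The thin-lens limits are Dn = s·h/(h + (s−f)) and Df = s·h/(h − (s−f)), so DoF = Df − Dn = 2·s·(s−f)·h / (h² − (s−f)²).
That is a quadratic in h: DoF·h² − 2·s·(s−f)·h − DoF·(s−f)² = 0 ⇒ h = (s−f)·(s + √(s² + DoF²)) / DoF = 376 × (390 + √(390² + 200²)) / 200 = 376 × (390 + 438.292) / 200 ≈ 1557.2 mm.
Then N = f²/(c·h) = 14² / (0.007 × 1557.2) = 196 / 10.900 ≈ 18.

f/18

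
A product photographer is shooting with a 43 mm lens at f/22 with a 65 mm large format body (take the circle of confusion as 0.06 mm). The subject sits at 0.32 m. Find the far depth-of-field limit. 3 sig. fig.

399 mm

Hyperfocal distance H = f²/(N·c) + f = 43²/(22 × 0.06) + 43 = 1849/1.32 + 43 ≈ 1443.8 mm ≈ 1.444 m.
Far limit Df = s·(H − f)/(H − s) = 320 × (1443.8 − 43) / (1443.8 − 320) = 320 × 1400.8 / 1123.8 ≈ 398.88 mm.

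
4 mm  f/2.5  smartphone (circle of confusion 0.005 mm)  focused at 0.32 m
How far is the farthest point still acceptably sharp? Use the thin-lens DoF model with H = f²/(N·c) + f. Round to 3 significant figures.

Hyperfocal distance H = f²/(N·c) + f = 4²/(2.5 × 0.005) + 4 = 16/0.0125 + 4 ≈ 1284.0 mm ≈ 1.284 m.
Far limit Df = s·(H − f)/(H − s) = 320 × (1284.0 − 4) / (1284.0 − 320) = 320 × 1280.0 / 964.0 ≈ 424.90 mm.

425 mm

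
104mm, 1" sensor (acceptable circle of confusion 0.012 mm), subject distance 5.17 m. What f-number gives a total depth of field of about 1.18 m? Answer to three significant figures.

f/20

Write h = H − f = f²/(N·c). The thin-lens limits are Dn = s·h/(h + (s−f)) and Df = s·h/(h − (s−f)), so DoF = Df − Dn = 2·s·(s−f)·h / (h² − (s−f)²).
That is a quadratic in h: DoF·h² − 2·s·(s−f)·h − DoF·(s−f)² = 0 ⇒ h = (s−f)·(s + √(s² + DoF²)) / DoF = 5066 × (5170 + √(5170² + 1180²)) / 1180 = 5066 × (5170 + 5302.95) / 1180 ≈ 44963 mm.
Then N = f²/(c·h) = 104² / (0.012 × 44963) = 10816 / 539.55 ≈ 20.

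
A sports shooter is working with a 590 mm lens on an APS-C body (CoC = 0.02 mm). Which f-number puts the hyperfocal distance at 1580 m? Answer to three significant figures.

f/11

Rearrange H = f²/(N·c) + f for N: N = f² / ((H − f)·c).
N = 590² / ((1580000 − 590) × 0.02) = 348100 / 31588 ≈ 11.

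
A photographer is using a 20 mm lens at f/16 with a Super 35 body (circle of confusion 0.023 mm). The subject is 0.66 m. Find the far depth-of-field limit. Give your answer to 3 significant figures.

1.61 m

Hyperfocal distance H = f²/(N·c) + f = 20²/(16 × 0.023) + 20 = 400/0.368 + 20 ≈ 1107.0 mm ≈ 1.107 m.
Far limit Df = s·(H − f)/(H − s) = 660 × (1107.0 − 20) / (1107.0 − 660) = 660 × 1087.0 / 447.0 ≈ 1605.1 mm ≈ 1.61 m.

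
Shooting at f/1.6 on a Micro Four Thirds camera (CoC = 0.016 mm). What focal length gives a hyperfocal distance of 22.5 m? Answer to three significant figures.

From H = f²/(N·c) + f, with f ≪ H: f ≈ √(H·N·c) = √(22500 × 1.6 × 0.016) = √576.00 ≈ 24.00 mm.
The +f correction barely moves this — solving exactly, f² + N·c·f − N·c·H = 0 ⇒ f = (−N·c + √((N·c)² + 4·N·c·H))/2 = (−0.0256 + √2304.0)/2 ≈ 23.987 mm, so f ≈ 24.0 mm.

24.0 mm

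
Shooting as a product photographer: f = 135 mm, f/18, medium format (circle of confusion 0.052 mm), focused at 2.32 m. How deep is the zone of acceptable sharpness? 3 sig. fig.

0.527 m

Hyperfocal distance H = f²/(N·c) + f = 135²/(18 × 0.052) + 135 = 18225/0.936 + 135 ≈ 19606.2 mm ≈ 19.61 m.
Near limit Dn = s·(H − f)/(H + s − 2f) = 2320 × (19606.2 − 135) / (19606.2 + 2320 − 2 × 135) = 2320 × 19471.2 / 21656.2 ≈ 2085.92 mm.
Far limit Df = s·(H − f)/(H − s) = 2320 × (19606.2 − 135) / (19606.2 − 2320) = 2320 × 19471.2 / 17286.2 ≈ 2613.25 mm.
Depth of field = Df − Dn = 2613.25 − 2085.92 ≈ 527.33 mm ≈ 0.527 m.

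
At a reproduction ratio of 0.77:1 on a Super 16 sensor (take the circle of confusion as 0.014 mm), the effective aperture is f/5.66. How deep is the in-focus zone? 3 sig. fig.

0.267 mm

At magnification m, DoF ≈ 2·N_eff·c/m² = 2 × 5.66 × 0.014 / 0.77² = 0.1585 / 0.5929 ≈ 0.267 mm.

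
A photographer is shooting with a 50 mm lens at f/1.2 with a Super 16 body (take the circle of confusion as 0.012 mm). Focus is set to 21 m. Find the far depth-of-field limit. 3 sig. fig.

23.9 m

Hyperfocal distance H = f²/(N·c) + f = 50²/(1.2 × 0.012) + 50 = 2500/0.0144 + 50 ≈ 173661.1 mm ≈ 173.7 m.
Far limit Df = s·(H − f)/(H − s) = 21000 × (173661.1 − 50) / (173661.1 − 21000) = 21000 × 173611.1 / 152661.1 ≈ 23882 mm ≈ 23.9 m.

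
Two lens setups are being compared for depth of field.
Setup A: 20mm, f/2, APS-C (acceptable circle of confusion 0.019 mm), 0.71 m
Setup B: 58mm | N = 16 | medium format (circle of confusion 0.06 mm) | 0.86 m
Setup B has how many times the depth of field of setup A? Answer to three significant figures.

4.44

Setup A: H = 20²/(2×0.019) + 20 ≈ 10546.3 mm; DoF = Df − Dn = 759.805 − 666.323 ≈ 93.482 mm.
Setup B: H = 58²/(16×0.06) + 58 ≈ 3562.2 mm; DoF = Df − Dn = 1115.25 − 699.83 ≈ 415.42 mm.
Ratio = 415.42 / 93.482 ≈ 4.44.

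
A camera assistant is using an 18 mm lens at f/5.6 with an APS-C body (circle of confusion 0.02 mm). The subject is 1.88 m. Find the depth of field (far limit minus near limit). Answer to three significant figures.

4.13 m

Hyperfocal distance H = f²/(N·c) + f = 18²/(5.6 × 0.02) + 18 = 324/0.112 + 18 ≈ 2910.9 mm ≈ 2.911 m.
Near limit Dn = s·(H − f)/(H + s − 2f) = 1880 × (2910.9 − 18) / (2910.9 + 1880 − 2 × 18) = 1880 × 2892.9 / 4754.9 ≈ 1143.8 mm.
Far limit Df = s·(H − f)/(H − s) = 1880 × (2910.9 − 18) / (2910.9 − 1880) = 1880 × 2892.9 / 1030.9 ≈ 5275.8 mm.
Depth of field = Df − Dn = 5275.8 − 1143.8 ≈ 4132.0 mm ≈ 4.13 m.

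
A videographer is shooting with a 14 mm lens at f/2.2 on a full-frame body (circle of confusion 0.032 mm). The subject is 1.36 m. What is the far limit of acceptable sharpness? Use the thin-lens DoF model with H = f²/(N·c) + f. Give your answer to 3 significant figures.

2.63 m

Hyperfocal distance H = f²/(N·c) + f = 14²/(2.2 × 0.032) + 14 = 196/0.0704 + 14 ≈ 2798.1 mm ≈ 2.798 m.
Far limit Df = s·(H − f)/(H − s) = 1360 × (2798.1 − 14) / (2798.1 − 1360) = 1360 × 2784.1 / 1438.1 ≈ 2632.9 mm ≈ 2.63 m.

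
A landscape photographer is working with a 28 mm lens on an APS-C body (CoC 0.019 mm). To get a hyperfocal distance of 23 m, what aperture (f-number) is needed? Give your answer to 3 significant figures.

Rearrange H = f²/(N·c) + f for N: N = f² / ((H − f)·c).
N = 28² / ((23000 − 28) × 0.019) = 784 / 436.5 ≈ 1.80.

f/1.80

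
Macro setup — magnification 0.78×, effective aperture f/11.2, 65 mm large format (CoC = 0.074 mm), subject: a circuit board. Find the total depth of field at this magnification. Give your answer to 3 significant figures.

2.72 mm

At magnification m, DoF ≈ 2·N_eff·c/m² = 2 × 11.2 × 0.074 / 0.78² = 1.658 / 0.6084 ≈ 2.72 mm.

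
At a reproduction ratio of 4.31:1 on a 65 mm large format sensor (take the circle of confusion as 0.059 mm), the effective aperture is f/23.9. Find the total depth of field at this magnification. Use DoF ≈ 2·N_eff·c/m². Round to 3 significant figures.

At magnification m, DoF ≈ 2·N_eff·c/m² = 2 × 23.9 × 0.059 / 4.31² = 2.82 / 18.58 ≈ 0.152 mm.

0.152 mm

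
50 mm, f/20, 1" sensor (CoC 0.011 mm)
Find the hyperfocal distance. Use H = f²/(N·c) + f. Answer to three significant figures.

Hyperfocal distance H = f²/(N·c) + f = 50²/(20 × 0.011) + 50 = 2500/0.22 + 50 ≈ 11413.6 mm ≈ 11.4 m.

11.4 m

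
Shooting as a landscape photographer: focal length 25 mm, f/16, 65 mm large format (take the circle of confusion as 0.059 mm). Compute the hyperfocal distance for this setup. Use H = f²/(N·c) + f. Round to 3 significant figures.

0.687 m

Hyperfocal distance H = f²/(N·c) + f = 25²/(16 × 0.059) + 25 = 625/0.944 + 25 ≈ 687.1 mm ≈ 0.687 m.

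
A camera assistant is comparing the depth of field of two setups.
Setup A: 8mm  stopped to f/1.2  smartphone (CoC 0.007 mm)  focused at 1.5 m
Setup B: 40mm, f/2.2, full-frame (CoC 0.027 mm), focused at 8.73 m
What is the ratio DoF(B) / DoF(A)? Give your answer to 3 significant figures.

10.3

Setup A: H = 8²/(1.2×0.007) + 8 ≈ 7627.0 mm; DoF = Df − Dn = 1865.27 − 1254.36 ≈ 610.91 mm.
Setup B: H = 40²/(2.2×0.027) + 40 ≈ 26976.0 mm; DoF = Df − Dn = 12887.8 − 6600.6 ≈ 6287.2 mm.
Ratio = 6287.2 / 610.91 ≈ 10.3.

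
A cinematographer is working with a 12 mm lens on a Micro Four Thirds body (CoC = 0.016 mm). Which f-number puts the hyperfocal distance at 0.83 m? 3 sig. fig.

Rearrange H = f²/(N·c) + f for N: N = f² / ((H − f)·c).
N = 12² / ((830 − 12) × 0.016) = 144 / 13.09 ≈ 11.

f/11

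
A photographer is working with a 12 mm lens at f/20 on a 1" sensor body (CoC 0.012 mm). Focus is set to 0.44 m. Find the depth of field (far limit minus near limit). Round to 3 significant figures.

Hyperfocal distance H = f²/(N·c) + f = 12²/(20 × 0.012) + 12 = 144/0.24 + 12 ≈ 612.0 mm ≈ 0.612 m.
Near limit Dn = s·(H − f)/(H + s − 2f) = 440 × (612.0 − 12) / (612.0 + 440 − 2 × 12) = 440 × 600.0 / 1028.0 ≈ 256.8 mm.
Far limit Df = s·(H − f)/(H − s) = 440 × (612.0 − 12) / (612.0 − 440) = 440 × 600.0 / 172.0 ≈ 1534.9 mm.
Depth of field = Df − Dn = 1534.9 − 256.8 ≈ 1278.1 mm ≈ 1.28 m.

1.28 m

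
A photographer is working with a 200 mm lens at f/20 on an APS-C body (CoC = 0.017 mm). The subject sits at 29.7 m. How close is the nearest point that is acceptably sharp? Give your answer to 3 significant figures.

Hyperfocal distance H = f²/(N·c) + f = 200²/(20 × 0.017) + 200 = 40000/0.34 + 200 ≈ 117847.1 mm ≈ 117.8 m.
Near limit Dn = s·(H − f)/(H + s − 2f) = 29700 × (117847.1 − 200) / (117847.1 + 29700 − 2 × 200) = 29700 × 117647.1 / 147147.1 ≈ 23746 mm ≈ 23.7 m.

23.7 m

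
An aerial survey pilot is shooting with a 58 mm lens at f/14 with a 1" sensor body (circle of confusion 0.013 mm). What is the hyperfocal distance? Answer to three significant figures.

18.5 m

Hyperfocal distance H = f²/(N·c) + f = 58²/(14 × 0.013) + 58 = 3364/0.182 + 58 ≈ 18541.5 mm ≈ 18.5 m.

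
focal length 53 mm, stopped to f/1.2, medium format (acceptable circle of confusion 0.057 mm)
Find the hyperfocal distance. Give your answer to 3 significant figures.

41.1 m

Hyperfocal distance H = f²/(N·c) + f = 53²/(1.2 × 0.057) + 53 = 2809/0.0684 + 53 ≈ 41120.3 mm ≈ 41.1 m.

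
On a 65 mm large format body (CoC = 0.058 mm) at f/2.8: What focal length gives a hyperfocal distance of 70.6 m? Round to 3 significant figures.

107 mm

From H = f²/(N·c) + f, with f ≪ H: f ≈ √(H·N·c) = √(70600 × 2.8 × 0.058) = √11465 ≈ 107.1 mm.
The +f correction barely moves this — solving exactly, f² + N·c·f − N·c·H = 0 ⇒ f = (−N·c + √((N·c)² + 4·N·c·H))/2 = (−0.1624 + √45862)/2 ≈ 107.00 mm, so f ≈ 107 mm.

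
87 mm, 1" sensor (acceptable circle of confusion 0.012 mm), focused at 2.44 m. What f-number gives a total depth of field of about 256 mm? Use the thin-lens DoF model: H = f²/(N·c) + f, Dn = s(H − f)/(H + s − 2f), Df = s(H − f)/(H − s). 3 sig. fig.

f/14

Write h = H − f = f²/(N·c). The thin-lens limits are Dn = s·h/(h + (s−f)) and Df = s·h/(h − (s−f)), so DoF = Df − Dn = 2·s·(s−f)·h / (h² − (s−f)²).
That is a quadratic in h: DoF·h² − 2·s·(s−f)·h − DoF·(s−f)² = 0 ⇒ h = (s−f)·(s + √(s² + DoF²)) / DoF = 2353 × (2440 + √(2440² + 256²)) / 256 = 2353 × (2440 + 2453.39) / 256 ≈ 44977 mm.
Then N = f²/(c·h) = 87² / (0.012 × 44977) = 7569 / 539.73 ≈ 14.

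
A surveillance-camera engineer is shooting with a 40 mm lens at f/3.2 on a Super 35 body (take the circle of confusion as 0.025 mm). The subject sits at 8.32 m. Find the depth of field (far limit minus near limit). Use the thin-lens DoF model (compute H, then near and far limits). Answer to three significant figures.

Hyperfocal distance H = f²/(N·c) + f = 40²/(3.2 × 0.025) + 40 = 1600/0.08 + 40 ≈ 20040.0 mm ≈ 20.04 m.
Near limit Dn = s·(H − f)/(H + s − 2f) = 8320 × (20040.0 − 40) / (20040.0 + 8320 − 2 × 40) = 8320 × 20000.0 / 28280.0 ≈ 5884.0 mm.
Far limit Df = s·(H − f)/(H − s) = 8320 × (20040.0 − 40) / (20040.0 − 8320) = 8320 × 20000.0 / 11720.0 ≈ 14198.0 mm.
Depth of field = Df − Dn = 14198.0 − 5884.0 ≈ 8314.0 mm ≈ 8.31 m.

8.31 m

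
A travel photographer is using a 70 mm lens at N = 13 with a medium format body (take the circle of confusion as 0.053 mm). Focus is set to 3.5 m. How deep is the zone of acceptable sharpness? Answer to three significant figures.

4.40 m

Hyperfocal distance H = f²/(N·c) + f = 70²/(13 × 0.053) + 70 = 4900/0.689 + 70 ≈ 7181.8 mm ≈ 7.182 m.
Near limit Dn = s·(H − f)/(H + s − 2f) = 3500 × (7181.8 − 70) / (7181.8 + 3500 − 2 × 70) = 3500 × 7111.8 / 10541.8 ≈ 2361.2 mm.
Far limit Df = s·(H − f)/(H − s) = 3500 × (7181.8 − 70) / (7181.8 − 3500) = 3500 × 7111.8 / 3681.8 ≈ 6760.7 mm.
Depth of field = Df − Dn = 6760.7 − 2361.2 ≈ 4399.5 mm ≈ 4.40 m.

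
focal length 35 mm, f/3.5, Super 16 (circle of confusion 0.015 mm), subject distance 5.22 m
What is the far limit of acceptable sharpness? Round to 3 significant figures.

Hyperfocal distance H = f²/(N·c) + f = 35²/(3.5 × 0.015) + 35 = 1225/0.0525 + 35 ≈ 23368.3 mm ≈ 23.37 m.
Far limit Df = s·(H − f)/(H − s) = 5220 × (23368.3 − 35) / (23368.3 − 5220) = 5220 × 23333.3 / 18148.3 ≈ 6711.4 mm ≈ 6.71 m.

6.71 m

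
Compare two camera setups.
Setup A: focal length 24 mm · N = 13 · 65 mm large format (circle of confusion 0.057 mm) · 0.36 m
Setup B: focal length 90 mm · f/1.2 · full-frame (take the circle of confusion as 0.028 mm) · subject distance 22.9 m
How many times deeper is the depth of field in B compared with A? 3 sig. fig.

11.4

Setup A: H = 24²/(13×0.057) + 24 ≈ 801.3 mm; DoF = Df − Dn = 634.08 − 251.35 ≈ 382.73 mm.
Setup B: H = 90²/(1.2×0.028) + 90 ≈ 241161.4 mm; DoF = Df − Dn = 25293.2 − 20920.5 ≈ 4372.7 mm.
Ratio = 4372.7 / 382.73 ≈ 11.4.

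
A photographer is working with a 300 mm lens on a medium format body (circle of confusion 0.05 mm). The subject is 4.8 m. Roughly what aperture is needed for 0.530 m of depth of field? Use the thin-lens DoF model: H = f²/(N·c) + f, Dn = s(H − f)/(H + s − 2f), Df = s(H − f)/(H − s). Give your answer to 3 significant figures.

Write h = H − f = f²/(N·c). The thin-lens limits are Dn = s·h/(h + (s−f)) and Df = s·h/(h − (s−f)), so DoF = Df − Dn = 2·s·(s−f)·h / (h² − (s−f)²).
That is a quadratic in h: DoF·h² − 2·s·(s−f)·h − DoF·(s−f)² = 0 ⇒ h = (s−f)·(s + √(s² + DoF²)) / DoF = 4500 × (4800 + √(4800² + 530²)) / 530 = 4500 × (4800 + 4829.17) / 530 ≈ 81757 mm.
Then N = f²/(c·h) = 300² / (0.05 × 81757) = 90000 / 4087.9 ≈ 22.

f/22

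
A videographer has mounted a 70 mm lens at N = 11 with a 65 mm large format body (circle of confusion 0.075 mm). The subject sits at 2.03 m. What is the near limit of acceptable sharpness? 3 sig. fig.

Hyperfocal distance H = f²/(N·c) + f = 70²/(11 × 0.075) + 70 = 4900/0.825 + 70 ≈ 6009.4 mm ≈ 6.009 m.
Near limit Dn = s·(H − f)/(H + s − 2f) = 2030 × (6009.4 − 70) / (6009.4 + 2030 − 2 × 70) = 2030 × 5939.4 / 7899.4 ≈ 1526.3 mm ≈ 1.53 m.

1.53 m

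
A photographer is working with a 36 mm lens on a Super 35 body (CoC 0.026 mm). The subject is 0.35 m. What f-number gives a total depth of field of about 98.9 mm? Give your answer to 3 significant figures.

Write h = H − f = f²/(N·c). The thin-lens limits are Dn = s·h/(h + (s−f)) and Df = s·h/(h − (s−f)), so DoF = Df − Dn = 2·s·(s−f)·h / (h² − (s−f)²).
That is a quadratic in h: DoF·h² − 2·s·(s−f)·h − DoF·(s−f)² = 0 ⇒ h = (s−f)·(s + √(s² + DoF²)) / DoF = 314 × (350 + √(350² + 98.9²)) / 98.9 = 314 × (350 + 363.705) / 98.9 ≈ 2266.0 mm.
Then N = f²/(c·h) = 36² / (0.026 × 2266.0) = 1296 / 58.915 ≈ 22.

f/22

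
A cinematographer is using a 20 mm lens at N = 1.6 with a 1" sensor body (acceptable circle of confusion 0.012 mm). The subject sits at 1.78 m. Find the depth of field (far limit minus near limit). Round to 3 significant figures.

303 mm

Hyperfocal distance H = f²/(N·c) + f = 20²/(1.6 × 0.012) + 20 = 400/0.0192 + 20 ≈ 20853.3 mm ≈ 20.85 m.
Near limit Dn = s·(H − f)/(H + s − 2f) = 1780 × (20853.3 − 20) / (20853.3 + 1780 − 2 × 20) = 1780 × 20833.3 / 22593.3 ≈ 1641.34 mm.
Far limit Df = s·(H − f)/(H − s) = 1780 × (20853.3 − 20) / (20853.3 − 1780) = 1780 × 20833.3 / 19073.3 ≈ 1944.25 mm.
Depth of field = Df − Dn = 1944.25 − 1641.34 ≈ 302.91 mm.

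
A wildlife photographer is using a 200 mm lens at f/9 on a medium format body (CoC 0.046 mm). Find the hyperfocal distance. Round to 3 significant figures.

Hyperfocal distance H = f²/(N·c) + f = 200²/(9 × 0.046) + 200 = 40000/0.414 + 200 ≈ 96818.4 mm ≈ 96.8 m.

96.8 m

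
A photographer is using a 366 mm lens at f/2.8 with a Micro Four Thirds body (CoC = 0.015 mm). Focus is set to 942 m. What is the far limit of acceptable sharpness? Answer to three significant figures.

1340 m

Hyperfocal distance H = f²/(N·c) + f = 366²/(2.8 × 0.015) + 366 = 133956/0.042 + 366 ≈ 3189794.6 mm ≈ 3190 m.
Far limit Df = s·(H − f)/(H − s) = 942000 × (3189794.6 − 366) / (3189794.6 − 942000) = 942000 × 3189428.6 / 2247794.6 ≈ 1336618 mm ≈ 1340 m.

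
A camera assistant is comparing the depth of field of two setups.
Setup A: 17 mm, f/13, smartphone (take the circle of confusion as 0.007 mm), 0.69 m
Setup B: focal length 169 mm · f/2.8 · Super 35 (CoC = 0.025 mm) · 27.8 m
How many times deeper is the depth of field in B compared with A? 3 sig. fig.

Setup A: H = 17²/(13×0.007) + 17 ≈ 3192.8 mm; DoF = Df − Dn = 875.54 − 569.35 ≈ 306.19 mm.
Setup B: H = 169²/(2.8×0.025) + 169 ≈ 408183.3 mm; DoF = Df − Dn = 29819.4 − 26036.8 ≈ 3782.6 mm.
Ratio = 3782.6 / 306.19 ≈ 12.4.

12.4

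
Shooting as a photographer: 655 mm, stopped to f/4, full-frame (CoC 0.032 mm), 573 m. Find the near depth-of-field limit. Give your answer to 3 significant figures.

489 m

Hyperfocal distance H = f²/(N·c) + f = 655²/(4 × 0.032) + 655 = 429025/0.128 + 655 ≈ 3352412.8 mm ≈ 3352 m.
Near limit Dn = s·(H − f)/(H + s − 2f) = 573000 × (3352412.8 − 655) / (3352412.8 + 573000 − 2 × 655) = 573000 × 3351757.8 / 3924102.8 ≈ 489426 mm ≈ 489 m.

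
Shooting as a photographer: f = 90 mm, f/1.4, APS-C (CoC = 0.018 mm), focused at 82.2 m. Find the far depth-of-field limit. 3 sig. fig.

Hyperfocal distance H = f²/(N·c) + f = 90²/(1.4 × 0.018) + 90 = 8100/0.0252 + 90 ≈ 321518.6 mm ≈ 321.5 m.
Far limit Df = s·(H − f)/(H − s) = 82200 × (321518.6 − 90) / (321518.6 − 82200) = 82200 × 321428.6 / 239318.6 ≈ 110403 mm ≈ 110 m.

110 m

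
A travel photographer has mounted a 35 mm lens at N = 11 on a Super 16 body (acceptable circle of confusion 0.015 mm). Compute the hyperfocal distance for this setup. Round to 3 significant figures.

7.46 m

Hyperfocal distance H = f²/(N·c) + f = 35²/(11 × 0.015) + 35 = 1225/0.165 + 35 ≈ 7459.2 mm ≈ 7.46 m.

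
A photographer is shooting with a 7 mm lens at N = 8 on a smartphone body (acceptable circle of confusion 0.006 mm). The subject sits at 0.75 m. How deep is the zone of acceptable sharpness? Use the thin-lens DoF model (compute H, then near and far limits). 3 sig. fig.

Hyperfocal distance H = f²/(N·c) + f = 7²/(8 × 0.006) + 7 = 49/0.048 + 7 ≈ 1027.8 mm ≈ 1.028 m.
Near limit Dn = s·(H − f)/(H + s − 2f) = 750 × (1027.8 − 7) / (1027.8 + 750 − 2 × 7) = 750 × 1020.8 / 1763.8 ≈ 434.1 mm.
Far limit Df = s·(H − f)/(H − s) = 750 × (1027.8 − 7) / (1027.8 − 750) = 750 × 1020.8 / 277.8 ≈ 2755.7 mm.
Depth of field = Df − Dn = 2755.7 − 434.1 ≈ 2321.6 mm ≈ 2.32 m.

2.32 m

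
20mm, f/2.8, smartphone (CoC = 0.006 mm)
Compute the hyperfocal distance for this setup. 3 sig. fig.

Hyperfocal distance H = f²/(N·c) + f = 20²/(2.8 × 0.006) + 20 = 400/0.0168 + 20 ≈ 23829.5 mm ≈ 23.8 m.

23.8 m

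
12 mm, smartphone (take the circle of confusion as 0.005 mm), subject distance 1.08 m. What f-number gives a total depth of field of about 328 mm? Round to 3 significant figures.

f/4

Write h = H − f = f²/(N·c). The thin-lens limits are Dn = s·h/(h + (s−f)) and Df = s·h/(h − (s−f)), so DoF = Df − Dn = 2·s·(s−f)·h / (h² − (s−f)²).
That is a quadratic in h: DoF·h² − 2·s·(s−f)·h − DoF·(s−f)² = 0 ⇒ h = (s−f)·(s + √(s² + DoF²)) / DoF = 1068 × (1080 + √(1080² + 328²)) / 328 = 1068 × (1080 + 1128.71) / 328 ≈ 7191.8 mm.
Then N = f²/(c·h) = 12² / (0.005 × 7191.8) = 144 / 35.959 ≈ 4.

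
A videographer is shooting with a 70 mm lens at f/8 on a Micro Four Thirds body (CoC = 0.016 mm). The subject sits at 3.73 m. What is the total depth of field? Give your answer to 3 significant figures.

Hyperfocal distance H = f²/(N·c) + f = 70²/(8 × 0.016) + 70 = 4900/0.128 + 70 ≈ 38351.2 mm ≈ 38.35 m.
Near limit Dn = s·(H − f)/(H + s − 2f) = 3730 × (38351.2 − 70) / (38351.2 + 3730 − 2 × 70) = 3730 × 38281.2 / 41941.2 ≈ 3404.50 mm.
Far limit Df = s·(H − f)/(H − s) = 3730 × (38351.2 − 70) / (38351.2 − 3730) = 3730 × 38281.2 / 34621.2 ≈ 4124.32 mm.
Depth of field = Df − Dn = 4124.32 − 3404.50 ≈ 719.82 mm ≈ 0.720 m.

0.720 m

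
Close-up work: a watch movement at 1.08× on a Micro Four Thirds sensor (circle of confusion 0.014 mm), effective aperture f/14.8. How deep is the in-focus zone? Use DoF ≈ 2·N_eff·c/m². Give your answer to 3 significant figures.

0.355 mm

At magnification m, DoF ≈ 2·N_eff·c/m² = 2 × 14.8 × 0.014 / 1.08² = 0.4144 / 1.166 ≈ 0.355 mm.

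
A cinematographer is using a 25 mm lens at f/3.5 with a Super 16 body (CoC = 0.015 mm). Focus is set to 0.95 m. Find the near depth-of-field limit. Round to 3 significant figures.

0.882 m

Hyperfocal distance H = f²/(N·c) + f = 25²/(3.5 × 0.015) + 25 = 625/0.0525 + 25 ≈ 11929.8 mm ≈ 11.93 m.
Near limit Dn = s·(H − f)/(H + s − 2f) = 950 × (11929.8 − 25) / (11929.8 + 950 − 2 × 25) = 950 × 11904.8 / 12829.8 ≈ 881.51 mm ≈ 0.882 m.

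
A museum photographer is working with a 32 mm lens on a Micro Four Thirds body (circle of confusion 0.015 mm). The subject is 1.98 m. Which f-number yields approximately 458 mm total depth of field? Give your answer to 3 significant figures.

Write h = H − f = f²/(N·c). The thin-lens limits are Dn = s·h/(h + (s−f)) and Df = s·h/(h − (s−f)), so DoF = Df − Dn = 2·s·(s−f)·h / (h² − (s−f)²).
That is a quadratic in h: DoF·h² − 2·s·(s−f)·h − DoF·(s−f)² = 0 ⇒ h = (s−f)·(s + √(s² + DoF²)) / DoF = 1948 × (1980 + √(1980² + 458²)) / 458 = 1948 × (1980 + 2032.28) / 458 ≈ 17065 mm.
Then N = f²/(c·h) = 32² / (0.015 × 17065) = 1024 / 255.98 ≈ 4.

f/4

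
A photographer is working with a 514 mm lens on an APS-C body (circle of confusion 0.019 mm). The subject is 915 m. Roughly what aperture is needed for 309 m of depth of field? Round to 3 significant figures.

f/2.50

Write h = H − f = f²/(N·c). The thin-lens limits are Dn = s·h/(h + (s−f)) and Df = s·h/(h − (s−f)), so DoF = Df − Dn = 2·s·(s−f)·h / (h² − (s−f)²).
That is a quadratic in h: DoF·h² − 2·s·(s−f)·h − DoF·(s−f)² = 0 ⇒ h = (s−f)·(s + √(s² + DoF²)) / DoF = 914486 × (915000 + √(915000² + 309000²)) / 309000 = 914486 × (915000 + 965767) / 309000 ≈ 5566133 mm.
Then N = f²/(c·h) = 514² / (0.019 × 5566133) = 264196 / 105757 ≈ 2.50.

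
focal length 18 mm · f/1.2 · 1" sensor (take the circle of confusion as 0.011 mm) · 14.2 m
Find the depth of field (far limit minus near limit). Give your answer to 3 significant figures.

24.6 m

Hyperfocal distance H = f²/(N·c) + f = 18²/(1.2 × 0.011) + 18 = 324/0.0132 + 18 ≈ 24563.5 mm ≈ 24.56 m.
Near limit Dn = s·(H − f)/(H + s − 2f) = 14200 × (24563.5 − 18) / (24563.5 + 14200 − 2 × 18) = 14200 × 24545.5 / 38727.5 ≈ 9000 mm.
Far limit Df = s·(H − f)/(H − s) = 14200 × (24563.5 − 18) / (24563.5 − 14200) = 14200 × 24545.5 / 10363.5 ≈ 33632 mm.
Depth of field = Df − Dn = 33632 − 9000 ≈ 24632 mm ≈ 24.6 m.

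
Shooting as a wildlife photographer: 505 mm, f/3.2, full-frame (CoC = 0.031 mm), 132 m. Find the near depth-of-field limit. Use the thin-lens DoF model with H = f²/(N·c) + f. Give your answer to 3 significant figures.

Hyperfocal distance H = f²/(N·c) + f = 505²/(3.2 × 0.031) + 505 = 255025/0.0992 + 505 ≈ 2571321.5 mm ≈ 2571 m.
Near limit Dn = s·(H − f)/(H + s − 2f) = 132000 × (2571321.5 − 505) / (2571321.5 + 132000 − 2 × 505) = 132000 × 2570816.5 / 2702311.5 ≈ 125577 mm ≈ 126 m.

126 m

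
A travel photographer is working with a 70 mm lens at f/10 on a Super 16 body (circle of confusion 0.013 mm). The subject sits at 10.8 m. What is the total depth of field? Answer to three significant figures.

6.69 m

Hyperfocal distance H = f²/(N·c) + f = 70²/(10 × 0.013) + 70 = 4900/0.13 + 70 ≈ 37762.3 mm ≈ 37.76 m.
Near limit Dn = s·(H − f)/(H + s − 2f) = 10800 × (37762.3 − 70) / (37762.3 + 10800 − 2 × 70) = 10800 × 37692.3 / 48422.3 ≈ 8406.8 mm.
Far limit Df = s·(H − f)/(H − s) = 10800 × (37762.3 − 70) / (37762.3 − 10800) = 10800 × 37692.3 / 26962.3 ≈ 15098.0 mm.
Depth of field = Df − Dn = 15098.0 − 8406.8 ≈ 6691.2 mm ≈ 6.69 m.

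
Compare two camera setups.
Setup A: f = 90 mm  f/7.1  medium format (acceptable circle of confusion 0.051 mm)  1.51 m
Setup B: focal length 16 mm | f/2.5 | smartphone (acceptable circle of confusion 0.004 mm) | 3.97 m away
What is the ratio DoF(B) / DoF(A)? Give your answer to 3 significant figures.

6.53

Setup A: H = 90²/(7.1×0.051) + 90 ≈ 22459.5 mm; DoF = Df − Dn = 1612.35 − 1419.87 ≈ 192.48 mm.
Setup B: H = 16²/(2.5×0.004) + 16 ≈ 25616.0 mm; DoF = Df − Dn = 4695.2 − 3438.9 ≈ 1256.3 mm.
Ratio = 1256.3 / 192.48 ≈ 6.53.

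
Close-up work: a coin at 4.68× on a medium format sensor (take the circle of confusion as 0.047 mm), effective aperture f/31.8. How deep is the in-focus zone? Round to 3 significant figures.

0.136 mm

At magnification m, DoF ≈ 2·N_eff·c/m² = 2 × 31.8 × 0.047 / 4.68² = 2.989 / 21.9 ≈ 0.136 mm.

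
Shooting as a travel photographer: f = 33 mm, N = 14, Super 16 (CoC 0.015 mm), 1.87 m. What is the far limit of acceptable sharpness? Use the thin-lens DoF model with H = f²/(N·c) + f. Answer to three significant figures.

Hyperfocal distance H = f²/(N·c) + f = 33²/(14 × 0.015) + 33 = 1089/0.21 + 33 ≈ 5218.7 mm ≈ 5.219 m.
Far limit Df = s·(H − f)/(H − s) = 1870 × (5218.7 − 33) / (5218.7 − 1870) = 1870 × 5185.7 / 3348.7 ≈ 2895.8 mm ≈ 2.90 m.

2.90 m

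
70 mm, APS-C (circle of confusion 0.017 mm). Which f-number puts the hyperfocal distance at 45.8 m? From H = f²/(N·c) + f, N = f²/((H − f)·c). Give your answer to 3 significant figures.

f/6.30

Rearrange H = f²/(N·c) + f for N: N = f² / ((H − f)·c).
N = 70² / ((45800 − 70) × 0.017) = 4900 / 777.4 ≈ 6.30.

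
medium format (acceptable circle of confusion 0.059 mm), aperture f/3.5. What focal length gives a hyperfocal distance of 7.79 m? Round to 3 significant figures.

From H = f²/(N·c) + f, with f ≪ H: f ≈ √(H·N·c) = √(7790 × 3.5 × 0.059) = √1608.6 ≈ 40.11 mm.
Exact: f² + N·c·f − N·c·H = 0 ⇒ f = (−N·c + √((N·c)² + 4·N·c·H))/2 = (−0.2065 + √6434.6)/2 ≈ 40.005 mm ≈ 40.0 mm.

40.0 mm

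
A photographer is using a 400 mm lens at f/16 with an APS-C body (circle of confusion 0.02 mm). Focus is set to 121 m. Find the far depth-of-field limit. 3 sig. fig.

159 m

Hyperfocal distance H = f²/(N·c) + f = 400²/(16 × 0.02) + 400 = 160000/0.32 + 400 ≈ 500400.0 mm ≈ 500.4 m.
Far limit Df = s·(H − f)/(H − s) = 121000 × (500400.0 − 400) / (500400.0 − 121000) = 121000 × 500000.0 / 379400.0 ≈ 159462 mm ≈ 159 m.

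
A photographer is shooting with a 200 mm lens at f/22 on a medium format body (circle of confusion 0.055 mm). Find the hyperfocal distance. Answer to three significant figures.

33.3 m

Hyperfocal distance H = f²/(N·c) + f = 200²/(22 × 0.055) + 200 = 40000/1.21 + 200 ≈ 33257.9 mm ≈ 33.3 m.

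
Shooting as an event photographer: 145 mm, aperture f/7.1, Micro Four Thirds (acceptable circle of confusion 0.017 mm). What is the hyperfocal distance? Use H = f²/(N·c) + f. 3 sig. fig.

Hyperfocal distance H = f²/(N·c) + f = 145²/(7.1 × 0.017) + 145 = 21025/0.1207 + 145 ≈ 174337.2 mm ≈ 174 m.

174 m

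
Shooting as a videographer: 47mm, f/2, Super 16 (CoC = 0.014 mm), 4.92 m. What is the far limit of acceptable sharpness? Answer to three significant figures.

5.24 m

Hyperfocal distance H = f²/(N·c) + f = 47²/(2 × 0.014) + 47 = 2209/0.028 + 47 ≈ 78939.9 mm ≈ 78.94 m.
Far limit Df = s·(H − f)/(H − s) = 4920 × (78939.9 − 47) / (78939.9 − 4920) = 4920 × 78892.9 / 74019.9 ≈ 5243.9 mm ≈ 5.24 m.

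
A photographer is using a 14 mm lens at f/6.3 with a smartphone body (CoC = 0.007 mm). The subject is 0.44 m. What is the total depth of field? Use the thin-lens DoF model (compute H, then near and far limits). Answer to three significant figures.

85.1 mm

Hyperfocal distance H = f²/(N·c) + f = 14²/(6.3 × 0.007) + 14 = 196/0.0441 + 14 ≈ 4458.4 mm ≈ 4.458 m.
Near limit Dn = s·(H − f)/(H + s − 2f) = 440 × (4458.4 − 14) / (4458.4 + 440 − 2 × 14) = 440 × 4444.4 / 4870.4 ≈ 401.515 mm.
Far limit Df = s·(H − f)/(H − s) = 440 × (4458.4 − 14) / (4458.4 − 440) = 440 × 4444.4 / 4018.4 ≈ 486.645 mm.
Depth of field = Df − Dn = 486.645 − 401.515 ≈ 85.130 mm.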